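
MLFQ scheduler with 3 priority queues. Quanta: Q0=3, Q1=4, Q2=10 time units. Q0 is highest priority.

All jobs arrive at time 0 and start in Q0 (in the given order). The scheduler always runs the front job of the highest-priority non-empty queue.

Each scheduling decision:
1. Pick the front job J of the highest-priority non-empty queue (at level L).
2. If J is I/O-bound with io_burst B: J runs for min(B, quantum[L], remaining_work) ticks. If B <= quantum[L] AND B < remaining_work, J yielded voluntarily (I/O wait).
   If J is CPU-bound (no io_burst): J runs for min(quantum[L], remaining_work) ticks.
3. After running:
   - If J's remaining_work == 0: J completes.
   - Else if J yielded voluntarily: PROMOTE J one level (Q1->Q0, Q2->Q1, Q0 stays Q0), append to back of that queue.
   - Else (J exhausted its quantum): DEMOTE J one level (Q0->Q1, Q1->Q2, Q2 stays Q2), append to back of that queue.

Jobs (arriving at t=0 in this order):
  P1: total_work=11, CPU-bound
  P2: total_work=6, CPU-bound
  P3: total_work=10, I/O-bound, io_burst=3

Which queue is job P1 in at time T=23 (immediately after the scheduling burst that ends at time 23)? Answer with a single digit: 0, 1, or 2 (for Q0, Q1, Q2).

Answer: 2

Derivation:
t=0-3: P1@Q0 runs 3, rem=8, quantum used, demote→Q1. Q0=[P2,P3] Q1=[P1] Q2=[]
t=3-6: P2@Q0 runs 3, rem=3, quantum used, demote→Q1. Q0=[P3] Q1=[P1,P2] Q2=[]
t=6-9: P3@Q0 runs 3, rem=7, I/O yield, promote→Q0. Q0=[P3] Q1=[P1,P2] Q2=[]
t=9-12: P3@Q0 runs 3, rem=4, I/O yield, promote→Q0. Q0=[P3] Q1=[P1,P2] Q2=[]
t=12-15: P3@Q0 runs 3, rem=1, I/O yield, promote→Q0. Q0=[P3] Q1=[P1,P2] Q2=[]
t=15-16: P3@Q0 runs 1, rem=0, completes. Q0=[] Q1=[P1,P2] Q2=[]
t=16-20: P1@Q1 runs 4, rem=4, quantum used, demote→Q2. Q0=[] Q1=[P2] Q2=[P1]
t=20-23: P2@Q1 runs 3, rem=0, completes. Q0=[] Q1=[] Q2=[P1]
t=23-27: P1@Q2 runs 4, rem=0, completes. Q0=[] Q1=[] Q2=[]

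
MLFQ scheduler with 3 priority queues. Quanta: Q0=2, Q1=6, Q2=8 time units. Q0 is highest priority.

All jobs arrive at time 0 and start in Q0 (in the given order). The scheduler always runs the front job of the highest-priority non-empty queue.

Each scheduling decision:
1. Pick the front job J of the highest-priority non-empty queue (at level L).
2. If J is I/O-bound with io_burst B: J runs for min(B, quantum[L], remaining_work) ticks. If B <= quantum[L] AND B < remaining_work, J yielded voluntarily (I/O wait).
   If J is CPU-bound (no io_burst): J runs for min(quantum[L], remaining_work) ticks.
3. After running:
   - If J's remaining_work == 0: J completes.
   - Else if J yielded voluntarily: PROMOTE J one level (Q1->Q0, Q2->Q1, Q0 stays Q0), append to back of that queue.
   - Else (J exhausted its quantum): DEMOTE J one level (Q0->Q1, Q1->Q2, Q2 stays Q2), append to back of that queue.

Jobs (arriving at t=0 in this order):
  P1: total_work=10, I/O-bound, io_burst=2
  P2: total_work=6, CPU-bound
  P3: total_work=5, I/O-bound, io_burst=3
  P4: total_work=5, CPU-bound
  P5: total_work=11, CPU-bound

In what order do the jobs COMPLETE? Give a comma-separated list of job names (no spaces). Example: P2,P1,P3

Answer: P1,P2,P3,P4,P5

Derivation:
t=0-2: P1@Q0 runs 2, rem=8, I/O yield, promote→Q0. Q0=[P2,P3,P4,P5,P1] Q1=[] Q2=[]
t=2-4: P2@Q0 runs 2, rem=4, quantum used, demote→Q1. Q0=[P3,P4,P5,P1] Q1=[P2] Q2=[]
t=4-6: P3@Q0 runs 2, rem=3, quantum used, demote→Q1. Q0=[P4,P5,P1] Q1=[P2,P3] Q2=[]
t=6-8: P4@Q0 runs 2, rem=3, quantum used, demote→Q1. Q0=[P5,P1] Q1=[P2,P3,P4] Q2=[]
t=8-10: P5@Q0 runs 2, rem=9, quantum used, demote→Q1. Q0=[P1] Q1=[P2,P3,P4,P5] Q2=[]
t=10-12: P1@Q0 runs 2, rem=6, I/O yield, promote→Q0. Q0=[P1] Q1=[P2,P3,P4,P5] Q2=[]
t=12-14: P1@Q0 runs 2, rem=4, I/O yield, promote→Q0. Q0=[P1] Q1=[P2,P3,P4,P5] Q2=[]
t=14-16: P1@Q0 runs 2, rem=2, I/O yield, promote→Q0. Q0=[P1] Q1=[P2,P3,P4,P5] Q2=[]
t=16-18: P1@Q0 runs 2, rem=0, completes. Q0=[] Q1=[P2,P3,P4,P5] Q2=[]
t=18-22: P2@Q1 runs 4, rem=0, completes. Q0=[] Q1=[P3,P4,P5] Q2=[]
t=22-25: P3@Q1 runs 3, rem=0, completes. Q0=[] Q1=[P4,P5] Q2=[]
t=25-28: P4@Q1 runs 3, rem=0, completes. Q0=[] Q1=[P5] Q2=[]
t=28-34: P5@Q1 runs 6, rem=3, quantum used, demote→Q2. Q0=[] Q1=[] Q2=[P5]
t=34-37: P5@Q2 runs 3, rem=0, completes. Q0=[] Q1=[] Q2=[]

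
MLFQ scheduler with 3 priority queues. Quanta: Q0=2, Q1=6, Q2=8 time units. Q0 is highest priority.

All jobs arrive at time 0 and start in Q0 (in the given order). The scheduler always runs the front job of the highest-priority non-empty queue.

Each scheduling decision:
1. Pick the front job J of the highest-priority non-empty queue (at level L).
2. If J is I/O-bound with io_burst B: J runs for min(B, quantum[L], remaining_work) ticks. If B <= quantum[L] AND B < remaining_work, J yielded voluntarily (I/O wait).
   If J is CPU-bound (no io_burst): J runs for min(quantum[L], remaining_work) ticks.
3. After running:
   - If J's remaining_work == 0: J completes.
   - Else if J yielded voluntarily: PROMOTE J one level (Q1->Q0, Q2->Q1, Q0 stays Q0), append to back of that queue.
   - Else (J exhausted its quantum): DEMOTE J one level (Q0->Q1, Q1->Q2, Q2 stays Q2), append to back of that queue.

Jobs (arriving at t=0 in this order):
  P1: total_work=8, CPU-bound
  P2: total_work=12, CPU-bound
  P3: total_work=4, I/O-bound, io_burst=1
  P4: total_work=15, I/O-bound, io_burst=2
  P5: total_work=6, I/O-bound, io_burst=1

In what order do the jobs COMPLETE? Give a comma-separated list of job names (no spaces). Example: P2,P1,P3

t=0-2: P1@Q0 runs 2, rem=6, quantum used, demote→Q1. Q0=[P2,P3,P4,P5] Q1=[P1] Q2=[]
t=2-4: P2@Q0 runs 2, rem=10, quantum used, demote→Q1. Q0=[P3,P4,P5] Q1=[P1,P2] Q2=[]
t=4-5: P3@Q0 runs 1, rem=3, I/O yield, promote→Q0. Q0=[P4,P5,P3] Q1=[P1,P2] Q2=[]
t=5-7: P4@Q0 runs 2, rem=13, I/O yield, promote→Q0. Q0=[P5,P3,P4] Q1=[P1,P2] Q2=[]
t=7-8: P5@Q0 runs 1, rem=5, I/O yield, promote→Q0. Q0=[P3,P4,P5] Q1=[P1,P2] Q2=[]
t=8-9: P3@Q0 runs 1, rem=2, I/O yield, promote→Q0. Q0=[P4,P5,P3] Q1=[P1,P2] Q2=[]
t=9-11: P4@Q0 runs 2, rem=11, I/O yield, promote→Q0. Q0=[P5,P3,P4] Q1=[P1,P2] Q2=[]
t=11-12: P5@Q0 runs 1, rem=4, I/O yield, promote→Q0. Q0=[P3,P4,P5] Q1=[P1,P2] Q2=[]
t=12-13: P3@Q0 runs 1, rem=1, I/O yield, promote→Q0. Q0=[P4,P5,P3] Q1=[P1,P2] Q2=[]
t=13-15: P4@Q0 runs 2, rem=9, I/O yield, promote→Q0. Q0=[P5,P3,P4] Q1=[P1,P2] Q2=[]
t=15-16: P5@Q0 runs 1, rem=3, I/O yield, promote→Q0. Q0=[P3,P4,P5] Q1=[P1,P2] Q2=[]
t=16-17: P3@Q0 runs 1, rem=0, completes. Q0=[P4,P5] Q1=[P1,P2] Q2=[]
t=17-19: P4@Q0 runs 2, rem=7, I/O yield, promote→Q0. Q0=[P5,P4] Q1=[P1,P2] Q2=[]
t=19-20: P5@Q0 runs 1, rem=2, I/O yield, promote→Q0. Q0=[P4,P5] Q1=[P1,P2] Q2=[]
t=20-22: P4@Q0 runs 2, rem=5, I/O yield, promote→Q0. Q0=[P5,P4] Q1=[P1,P2] Q2=[]
t=22-23: P5@Q0 runs 1, rem=1, I/O yield, promote→Q0. Q0=[P4,P5] Q1=[P1,P2] Q2=[]
t=23-25: P4@Q0 runs 2, rem=3, I/O yield, promote→Q0. Q0=[P5,P4] Q1=[P1,P2] Q2=[]
t=25-26: P5@Q0 runs 1, rem=0, completes. Q0=[P4] Q1=[P1,P2] Q2=[]
t=26-28: P4@Q0 runs 2, rem=1, I/O yield, promote→Q0. Q0=[P4] Q1=[P1,P2] Q2=[]
t=28-29: P4@Q0 runs 1, rem=0, completes. Q0=[] Q1=[P1,P2] Q2=[]
t=29-35: P1@Q1 runs 6, rem=0, completes. Q0=[] Q1=[P2] Q2=[]
t=35-41: P2@Q1 runs 6, rem=4, quantum used, demote→Q2. Q0=[] Q1=[] Q2=[P2]
t=41-45: P2@Q2 runs 4, rem=0, completes. Q0=[] Q1=[] Q2=[]

Answer: P3,P5,P4,P1,P2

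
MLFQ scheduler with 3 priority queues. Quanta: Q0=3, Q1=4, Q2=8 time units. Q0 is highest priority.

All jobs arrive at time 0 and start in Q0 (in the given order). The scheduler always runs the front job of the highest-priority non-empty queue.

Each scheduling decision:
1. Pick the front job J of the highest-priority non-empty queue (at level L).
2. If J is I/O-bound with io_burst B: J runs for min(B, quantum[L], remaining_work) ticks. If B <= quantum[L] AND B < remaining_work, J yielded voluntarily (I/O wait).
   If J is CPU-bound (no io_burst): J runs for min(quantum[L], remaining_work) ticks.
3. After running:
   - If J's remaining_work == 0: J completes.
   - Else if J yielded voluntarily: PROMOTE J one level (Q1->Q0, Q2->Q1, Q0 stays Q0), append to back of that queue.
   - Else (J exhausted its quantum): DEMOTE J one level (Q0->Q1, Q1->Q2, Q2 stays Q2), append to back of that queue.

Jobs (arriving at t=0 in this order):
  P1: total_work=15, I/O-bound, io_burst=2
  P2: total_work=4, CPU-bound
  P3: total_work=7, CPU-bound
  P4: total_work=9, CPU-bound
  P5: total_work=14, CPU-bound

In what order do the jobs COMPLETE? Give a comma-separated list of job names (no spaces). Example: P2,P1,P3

t=0-2: P1@Q0 runs 2, rem=13, I/O yield, promote→Q0. Q0=[P2,P3,P4,P5,P1] Q1=[] Q2=[]
t=2-5: P2@Q0 runs 3, rem=1, quantum used, demote→Q1. Q0=[P3,P4,P5,P1] Q1=[P2] Q2=[]
t=5-8: P3@Q0 runs 3, rem=4, quantum used, demote→Q1. Q0=[P4,P5,P1] Q1=[P2,P3] Q2=[]
t=8-11: P4@Q0 runs 3, rem=6, quantum used, demote→Q1. Q0=[P5,P1] Q1=[P2,P3,P4] Q2=[]
t=11-14: P5@Q0 runs 3, rem=11, quantum used, demote→Q1. Q0=[P1] Q1=[P2,P3,P4,P5] Q2=[]
t=14-16: P1@Q0 runs 2, rem=11, I/O yield, promote→Q0. Q0=[P1] Q1=[P2,P3,P4,P5] Q2=[]
t=16-18: P1@Q0 runs 2, rem=9, I/O yield, promote→Q0. Q0=[P1] Q1=[P2,P3,P4,P5] Q2=[]
t=18-20: P1@Q0 runs 2, rem=7, I/O yield, promote→Q0. Q0=[P1] Q1=[P2,P3,P4,P5] Q2=[]
t=20-22: P1@Q0 runs 2, rem=5, I/O yield, promote→Q0. Q0=[P1] Q1=[P2,P3,P4,P5] Q2=[]
t=22-24: P1@Q0 runs 2, rem=3, I/O yield, promote→Q0. Q0=[P1] Q1=[P2,P3,P4,P5] Q2=[]
t=24-26: P1@Q0 runs 2, rem=1, I/O yield, promote→Q0. Q0=[P1] Q1=[P2,P3,P4,P5] Q2=[]
t=26-27: P1@Q0 runs 1, rem=0, completes. Q0=[] Q1=[P2,P3,P4,P5] Q2=[]
t=27-28: P2@Q1 runs 1, rem=0, completes. Q0=[] Q1=[P3,P4,P5] Q2=[]
t=28-32: P3@Q1 runs 4, rem=0, completes. Q0=[] Q1=[P4,P5] Q2=[]
t=32-36: P4@Q1 runs 4, rem=2, quantum used, demote→Q2. Q0=[] Q1=[P5] Q2=[P4]
t=36-40: P5@Q1 runs 4, rem=7, quantum used, demote→Q2. Q0=[] Q1=[] Q2=[P4,P5]
t=40-42: P4@Q2 runs 2, rem=0, completes. Q0=[] Q1=[] Q2=[P5]
t=42-49: P5@Q2 runs 7, rem=0, completes. Q0=[] Q1=[] Q2=[]

Answer: P1,P2,P3,P4,P5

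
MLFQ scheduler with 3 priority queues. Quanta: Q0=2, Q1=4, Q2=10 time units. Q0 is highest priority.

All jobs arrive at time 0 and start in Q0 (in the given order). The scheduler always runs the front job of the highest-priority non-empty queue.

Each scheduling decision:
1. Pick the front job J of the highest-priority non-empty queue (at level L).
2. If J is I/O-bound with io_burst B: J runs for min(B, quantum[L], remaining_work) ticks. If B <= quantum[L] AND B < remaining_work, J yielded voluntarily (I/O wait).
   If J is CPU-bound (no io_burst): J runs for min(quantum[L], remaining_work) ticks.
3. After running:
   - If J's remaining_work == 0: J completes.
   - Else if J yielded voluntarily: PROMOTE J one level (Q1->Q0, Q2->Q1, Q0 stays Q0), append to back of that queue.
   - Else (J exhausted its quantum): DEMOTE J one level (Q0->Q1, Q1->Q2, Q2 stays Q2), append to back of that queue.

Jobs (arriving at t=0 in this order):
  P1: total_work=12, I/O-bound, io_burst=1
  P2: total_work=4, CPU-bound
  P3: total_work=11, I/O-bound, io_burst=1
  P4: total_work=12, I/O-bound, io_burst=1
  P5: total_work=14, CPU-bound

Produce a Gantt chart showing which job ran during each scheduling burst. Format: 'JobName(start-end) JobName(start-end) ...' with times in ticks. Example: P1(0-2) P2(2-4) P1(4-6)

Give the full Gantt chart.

t=0-1: P1@Q0 runs 1, rem=11, I/O yield, promote→Q0. Q0=[P2,P3,P4,P5,P1] Q1=[] Q2=[]
t=1-3: P2@Q0 runs 2, rem=2, quantum used, demote→Q1. Q0=[P3,P4,P5,P1] Q1=[P2] Q2=[]
t=3-4: P3@Q0 runs 1, rem=10, I/O yield, promote→Q0. Q0=[P4,P5,P1,P3] Q1=[P2] Q2=[]
t=4-5: P4@Q0 runs 1, rem=11, I/O yield, promote→Q0. Q0=[P5,P1,P3,P4] Q1=[P2] Q2=[]
t=5-7: P5@Q0 runs 2, rem=12, quantum used, demote→Q1. Q0=[P1,P3,P4] Q1=[P2,P5] Q2=[]
t=7-8: P1@Q0 runs 1, rem=10, I/O yield, promote→Q0. Q0=[P3,P4,P1] Q1=[P2,P5] Q2=[]
t=8-9: P3@Q0 runs 1, rem=9, I/O yield, promote→Q0. Q0=[P4,P1,P3] Q1=[P2,P5] Q2=[]
t=9-10: P4@Q0 runs 1, rem=10, I/O yield, promote→Q0. Q0=[P1,P3,P4] Q1=[P2,P5] Q2=[]
t=10-11: P1@Q0 runs 1, rem=9, I/O yield, promote→Q0. Q0=[P3,P4,P1] Q1=[P2,P5] Q2=[]
t=11-12: P3@Q0 runs 1, rem=8, I/O yield, promote→Q0. Q0=[P4,P1,P3] Q1=[P2,P5] Q2=[]
t=12-13: P4@Q0 runs 1, rem=9, I/O yield, promote→Q0. Q0=[P1,P3,P4] Q1=[P2,P5] Q2=[]
t=13-14: P1@Q0 runs 1, rem=8, I/O yield, promote→Q0. Q0=[P3,P4,P1] Q1=[P2,P5] Q2=[]
t=14-15: P3@Q0 runs 1, rem=7, I/O yield, promote→Q0. Q0=[P4,P1,P3] Q1=[P2,P5] Q2=[]
t=15-16: P4@Q0 runs 1, rem=8, I/O yield, promote→Q0. Q0=[P1,P3,P4] Q1=[P2,P5] Q2=[]
t=16-17: P1@Q0 runs 1, rem=7, I/O yield, promote→Q0. Q0=[P3,P4,P1] Q1=[P2,P5] Q2=[]
t=17-18: P3@Q0 runs 1, rem=6, I/O yield, promote→Q0. Q0=[P4,P1,P3] Q1=[P2,P5] Q2=[]
t=18-19: P4@Q0 runs 1, rem=7, I/O yield, promote→Q0. Q0=[P1,P3,P4] Q1=[P2,P5] Q2=[]
t=19-20: P1@Q0 runs 1, rem=6, I/O yield, promote→Q0. Q0=[P3,P4,P1] Q1=[P2,P5] Q2=[]
t=20-21: P3@Q0 runs 1, rem=5, I/O yield, promote→Q0. Q0=[P4,P1,P3] Q1=[P2,P5] Q2=[]
t=21-22: P4@Q0 runs 1, rem=6, I/O yield, promote→Q0. Q0=[P1,P3,P4] Q1=[P2,P5] Q2=[]
t=22-23: P1@Q0 runs 1, rem=5, I/O yield, promote→Q0. Q0=[P3,P4,P1] Q1=[P2,P5] Q2=[]
t=23-24: P3@Q0 runs 1, rem=4, I/O yield, promote→Q0. Q0=[P4,P1,P3] Q1=[P2,P5] Q2=[]
t=24-25: P4@Q0 runs 1, rem=5, I/O yield, promote→Q0. Q0=[P1,P3,P4] Q1=[P2,P5] Q2=[]
t=25-26: P1@Q0 runs 1, rem=4, I/O yield, promote→Q0. Q0=[P3,P4,P1] Q1=[P2,P5] Q2=[]
t=26-27: P3@Q0 runs 1, rem=3, I/O yield, promote→Q0. Q0=[P4,P1,P3] Q1=[P2,P5] Q2=[]
t=27-28: P4@Q0 runs 1, rem=4, I/O yield, promote→Q0. Q0=[P1,P3,P4] Q1=[P2,P5] Q2=[]
t=28-29: P1@Q0 runs 1, rem=3, I/O yield, promote→Q0. Q0=[P3,P4,P1] Q1=[P2,P5] Q2=[]
t=29-30: P3@Q0 runs 1, rem=2, I/O yield, promote→Q0. Q0=[P4,P1,P3] Q1=[P2,P5] Q2=[]
t=30-31: P4@Q0 runs 1, rem=3, I/O yield, promote→Q0. Q0=[P1,P3,P4] Q1=[P2,P5] Q2=[]
t=31-32: P1@Q0 runs 1, rem=2, I/O yield, promote→Q0. Q0=[P3,P4,P1] Q1=[P2,P5] Q2=[]
t=32-33: P3@Q0 runs 1, rem=1, I/O yield, promote→Q0. Q0=[P4,P1,P3] Q1=[P2,P5] Q2=[]
t=33-34: P4@Q0 runs 1, rem=2, I/O yield, promote→Q0. Q0=[P1,P3,P4] Q1=[P2,P5] Q2=[]
t=34-35: P1@Q0 runs 1, rem=1, I/O yield, promote→Q0. Q0=[P3,P4,P1] Q1=[P2,P5] Q2=[]
t=35-36: P3@Q0 runs 1, rem=0, completes. Q0=[P4,P1] Q1=[P2,P5] Q2=[]
t=36-37: P4@Q0 runs 1, rem=1, I/O yield, promote→Q0. Q0=[P1,P4] Q1=[P2,P5] Q2=[]
t=37-38: P1@Q0 runs 1, rem=0, completes. Q0=[P4] Q1=[P2,P5] Q2=[]
t=38-39: P4@Q0 runs 1, rem=0, completes. Q0=[] Q1=[P2,P5] Q2=[]
t=39-41: P2@Q1 runs 2, rem=0, completes. Q0=[] Q1=[P5] Q2=[]
t=41-45: P5@Q1 runs 4, rem=8, quantum used, demote→Q2. Q0=[] Q1=[] Q2=[P5]
t=45-53: P5@Q2 runs 8, rem=0, completes. Q0=[] Q1=[] Q2=[]

Answer: P1(0-1) P2(1-3) P3(3-4) P4(4-5) P5(5-7) P1(7-8) P3(8-9) P4(9-10) P1(10-11) P3(11-12) P4(12-13) P1(13-14) P3(14-15) P4(15-16) P1(16-17) P3(17-18) P4(18-19) P1(19-20) P3(20-21) P4(21-22) P1(22-23) P3(23-24) P4(24-25) P1(25-26) P3(26-27) P4(27-28) P1(28-29) P3(29-30) P4(30-31) P1(31-32) P3(32-33) P4(33-34) P1(34-35) P3(35-36) P4(36-37) P1(37-38) P4(38-39) P2(39-41) P5(41-45) P5(45-53)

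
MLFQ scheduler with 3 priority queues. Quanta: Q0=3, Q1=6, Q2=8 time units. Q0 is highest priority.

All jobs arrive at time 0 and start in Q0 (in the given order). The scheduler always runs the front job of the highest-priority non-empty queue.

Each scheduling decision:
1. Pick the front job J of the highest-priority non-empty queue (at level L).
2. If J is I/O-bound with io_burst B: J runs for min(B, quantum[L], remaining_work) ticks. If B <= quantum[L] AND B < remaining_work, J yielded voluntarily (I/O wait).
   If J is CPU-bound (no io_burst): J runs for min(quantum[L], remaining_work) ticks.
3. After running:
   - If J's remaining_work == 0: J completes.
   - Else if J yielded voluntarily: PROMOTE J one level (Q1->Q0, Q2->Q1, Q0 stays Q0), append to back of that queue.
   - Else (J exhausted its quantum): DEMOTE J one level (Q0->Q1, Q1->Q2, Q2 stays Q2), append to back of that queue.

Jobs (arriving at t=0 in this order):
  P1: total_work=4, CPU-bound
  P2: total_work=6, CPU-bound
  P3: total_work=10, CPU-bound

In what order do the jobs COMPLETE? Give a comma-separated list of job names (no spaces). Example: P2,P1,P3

Answer: P1,P2,P3

Derivation:
t=0-3: P1@Q0 runs 3, rem=1, quantum used, demote→Q1. Q0=[P2,P3] Q1=[P1] Q2=[]
t=3-6: P2@Q0 runs 3, rem=3, quantum used, demote→Q1. Q0=[P3] Q1=[P1,P2] Q2=[]
t=6-9: P3@Q0 runs 3, rem=7, quantum used, demote→Q1. Q0=[] Q1=[P1,P2,P3] Q2=[]
t=9-10: P1@Q1 runs 1, rem=0, completes. Q0=[] Q1=[P2,P3] Q2=[]
t=10-13: P2@Q1 runs 3, rem=0, completes. Q0=[] Q1=[P3] Q2=[]
t=13-19: P3@Q1 runs 6, rem=1, quantum used, demote→Q2. Q0=[] Q1=[] Q2=[P3]
t=19-20: P3@Q2 runs 1, rem=0, completes. Q0=[] Q1=[] Q2=[]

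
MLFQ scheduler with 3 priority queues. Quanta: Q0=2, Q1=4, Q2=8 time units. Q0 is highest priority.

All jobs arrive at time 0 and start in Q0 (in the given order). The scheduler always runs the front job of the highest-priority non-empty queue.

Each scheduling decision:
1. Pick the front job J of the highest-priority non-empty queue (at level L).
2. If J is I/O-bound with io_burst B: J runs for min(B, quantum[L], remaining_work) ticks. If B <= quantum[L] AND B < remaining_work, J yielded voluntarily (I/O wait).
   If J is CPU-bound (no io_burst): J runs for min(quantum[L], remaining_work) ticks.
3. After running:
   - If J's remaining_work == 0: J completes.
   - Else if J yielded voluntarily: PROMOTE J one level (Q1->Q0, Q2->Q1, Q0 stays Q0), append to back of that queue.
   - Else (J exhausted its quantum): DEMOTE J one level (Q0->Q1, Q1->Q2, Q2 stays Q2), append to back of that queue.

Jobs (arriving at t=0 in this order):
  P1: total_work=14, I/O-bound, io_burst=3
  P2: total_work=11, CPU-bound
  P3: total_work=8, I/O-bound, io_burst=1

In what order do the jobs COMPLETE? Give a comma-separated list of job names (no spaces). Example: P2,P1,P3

t=0-2: P1@Q0 runs 2, rem=12, quantum used, demote→Q1. Q0=[P2,P3] Q1=[P1] Q2=[]
t=2-4: P2@Q0 runs 2, rem=9, quantum used, demote→Q1. Q0=[P3] Q1=[P1,P2] Q2=[]
t=4-5: P3@Q0 runs 1, rem=7, I/O yield, promote→Q0. Q0=[P3] Q1=[P1,P2] Q2=[]
t=5-6: P3@Q0 runs 1, rem=6, I/O yield, promote→Q0. Q0=[P3] Q1=[P1,P2] Q2=[]
t=6-7: P3@Q0 runs 1, rem=5, I/O yield, promote→Q0. Q0=[P3] Q1=[P1,P2] Q2=[]
t=7-8: P3@Q0 runs 1, rem=4, I/O yield, promote→Q0. Q0=[P3] Q1=[P1,P2] Q2=[]
t=8-9: P3@Q0 runs 1, rem=3, I/O yield, promote→Q0. Q0=[P3] Q1=[P1,P2] Q2=[]
t=9-10: P3@Q0 runs 1, rem=2, I/O yield, promote→Q0. Q0=[P3] Q1=[P1,P2] Q2=[]
t=10-11: P3@Q0 runs 1, rem=1, I/O yield, promote→Q0. Q0=[P3] Q1=[P1,P2] Q2=[]
t=11-12: P3@Q0 runs 1, rem=0, completes. Q0=[] Q1=[P1,P2] Q2=[]
t=12-15: P1@Q1 runs 3, rem=9, I/O yield, promote→Q0. Q0=[P1] Q1=[P2] Q2=[]
t=15-17: P1@Q0 runs 2, rem=7, quantum used, demote→Q1. Q0=[] Q1=[P2,P1] Q2=[]
t=17-21: P2@Q1 runs 4, rem=5, quantum used, demote→Q2. Q0=[] Q1=[P1] Q2=[P2]
t=21-24: P1@Q1 runs 3, rem=4, I/O yield, promote→Q0. Q0=[P1] Q1=[] Q2=[P2]
t=24-26: P1@Q0 runs 2, rem=2, quantum used, demote→Q1. Q0=[] Q1=[P1] Q2=[P2]
t=26-28: P1@Q1 runs 2, rem=0, completes. Q0=[] Q1=[] Q2=[P2]
t=28-33: P2@Q2 runs 5, rem=0, completes. Q0=[] Q1=[] Q2=[]

Answer: P3,P1,P2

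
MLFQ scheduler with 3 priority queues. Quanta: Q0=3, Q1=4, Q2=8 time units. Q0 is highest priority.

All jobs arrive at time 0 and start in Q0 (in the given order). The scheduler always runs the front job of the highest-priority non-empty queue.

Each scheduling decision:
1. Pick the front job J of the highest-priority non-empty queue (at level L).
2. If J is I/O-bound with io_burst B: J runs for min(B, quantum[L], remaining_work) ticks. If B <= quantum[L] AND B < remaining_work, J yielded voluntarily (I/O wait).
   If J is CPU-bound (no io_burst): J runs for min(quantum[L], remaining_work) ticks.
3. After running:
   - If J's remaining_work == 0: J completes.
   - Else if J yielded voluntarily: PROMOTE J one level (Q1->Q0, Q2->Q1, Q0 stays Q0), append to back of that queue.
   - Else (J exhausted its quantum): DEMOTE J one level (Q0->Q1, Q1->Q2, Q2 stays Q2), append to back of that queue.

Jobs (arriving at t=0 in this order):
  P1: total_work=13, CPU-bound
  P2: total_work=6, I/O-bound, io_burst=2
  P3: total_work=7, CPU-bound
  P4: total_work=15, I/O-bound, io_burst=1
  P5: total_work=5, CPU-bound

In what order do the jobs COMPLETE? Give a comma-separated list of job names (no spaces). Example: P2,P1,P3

t=0-3: P1@Q0 runs 3, rem=10, quantum used, demote→Q1. Q0=[P2,P3,P4,P5] Q1=[P1] Q2=[]
t=3-5: P2@Q0 runs 2, rem=4, I/O yield, promote→Q0. Q0=[P3,P4,P5,P2] Q1=[P1] Q2=[]
t=5-8: P3@Q0 runs 3, rem=4, quantum used, demote→Q1. Q0=[P4,P5,P2] Q1=[P1,P3] Q2=[]
t=8-9: P4@Q0 runs 1, rem=14, I/O yield, promote→Q0. Q0=[P5,P2,P4] Q1=[P1,P3] Q2=[]
t=9-12: P5@Q0 runs 3, rem=2, quantum used, demote→Q1. Q0=[P2,P4] Q1=[P1,P3,P5] Q2=[]
t=12-14: P2@Q0 runs 2, rem=2, I/O yield, promote→Q0. Q0=[P4,P2] Q1=[P1,P3,P5] Q2=[]
t=14-15: P4@Q0 runs 1, rem=13, I/O yield, promote→Q0. Q0=[P2,P4] Q1=[P1,P3,P5] Q2=[]
t=15-17: P2@Q0 runs 2, rem=0, completes. Q0=[P4] Q1=[P1,P3,P5] Q2=[]
t=17-18: P4@Q0 runs 1, rem=12, I/O yield, promote→Q0. Q0=[P4] Q1=[P1,P3,P5] Q2=[]
t=18-19: P4@Q0 runs 1, rem=11, I/O yield, promote→Q0. Q0=[P4] Q1=[P1,P3,P5] Q2=[]
t=19-20: P4@Q0 runs 1, rem=10, I/O yield, promote→Q0. Q0=[P4] Q1=[P1,P3,P5] Q2=[]
t=20-21: P4@Q0 runs 1, rem=9, I/O yield, promote→Q0. Q0=[P4] Q1=[P1,P3,P5] Q2=[]
t=21-22: P4@Q0 runs 1, rem=8, I/O yield, promote→Q0. Q0=[P4] Q1=[P1,P3,P5] Q2=[]
t=22-23: P4@Q0 runs 1, rem=7, I/O yield, promote→Q0. Q0=[P4] Q1=[P1,P3,P5] Q2=[]
t=23-24: P4@Q0 runs 1, rem=6, I/O yield, promote→Q0. Q0=[P4] Q1=[P1,P3,P5] Q2=[]
t=24-25: P4@Q0 runs 1, rem=5, I/O yield, promote→Q0. Q0=[P4] Q1=[P1,P3,P5] Q2=[]
t=25-26: P4@Q0 runs 1, rem=4, I/O yield, promote→Q0. Q0=[P4] Q1=[P1,P3,P5] Q2=[]
t=26-27: P4@Q0 runs 1, rem=3, I/O yield, promote→Q0. Q0=[P4] Q1=[P1,P3,P5] Q2=[]
t=27-28: P4@Q0 runs 1, rem=2, I/O yield, promote→Q0. Q0=[P4] Q1=[P1,P3,P5] Q2=[]
t=28-29: P4@Q0 runs 1, rem=1, I/O yield, promote→Q0. Q0=[P4] Q1=[P1,P3,P5] Q2=[]
t=29-30: P4@Q0 runs 1, rem=0, completes. Q0=[] Q1=[P1,P3,P5] Q2=[]
t=30-34: P1@Q1 runs 4, rem=6, quantum used, demote→Q2. Q0=[] Q1=[P3,P5] Q2=[P1]
t=34-38: P3@Q1 runs 4, rem=0, completes. Q0=[] Q1=[P5] Q2=[P1]
t=38-40: P5@Q1 runs 2, rem=0, completes. Q0=[] Q1=[] Q2=[P1]
t=40-46: P1@Q2 runs 6, rem=0, completes. Q0=[] Q1=[] Q2=[]

Answer: P2,P4,P3,P5,P1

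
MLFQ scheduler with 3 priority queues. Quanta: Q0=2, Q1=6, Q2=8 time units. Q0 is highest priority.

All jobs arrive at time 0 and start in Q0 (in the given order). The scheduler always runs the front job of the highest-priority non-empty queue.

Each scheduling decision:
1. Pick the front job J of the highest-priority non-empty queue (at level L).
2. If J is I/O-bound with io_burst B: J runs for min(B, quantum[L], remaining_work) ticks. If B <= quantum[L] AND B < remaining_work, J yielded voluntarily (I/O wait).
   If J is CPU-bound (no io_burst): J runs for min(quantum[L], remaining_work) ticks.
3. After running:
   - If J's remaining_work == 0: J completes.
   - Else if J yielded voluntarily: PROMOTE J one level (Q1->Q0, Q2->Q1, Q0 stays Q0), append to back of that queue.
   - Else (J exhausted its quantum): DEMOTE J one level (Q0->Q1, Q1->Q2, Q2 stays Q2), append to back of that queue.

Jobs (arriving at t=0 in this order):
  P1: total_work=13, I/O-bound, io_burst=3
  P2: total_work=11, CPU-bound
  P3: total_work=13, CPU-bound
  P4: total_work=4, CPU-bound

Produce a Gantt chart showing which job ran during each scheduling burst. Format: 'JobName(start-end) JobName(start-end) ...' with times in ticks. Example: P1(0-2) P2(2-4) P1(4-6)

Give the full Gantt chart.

Answer: P1(0-2) P2(2-4) P3(4-6) P4(6-8) P1(8-11) P1(11-13) P2(13-19) P3(19-25) P4(25-27) P1(27-30) P1(30-32) P1(32-33) P2(33-36) P3(36-41)

Derivation:
t=0-2: P1@Q0 runs 2, rem=11, quantum used, demote→Q1. Q0=[P2,P3,P4] Q1=[P1] Q2=[]
t=2-4: P2@Q0 runs 2, rem=9, quantum used, demote→Q1. Q0=[P3,P4] Q1=[P1,P2] Q2=[]
t=4-6: P3@Q0 runs 2, rem=11, quantum used, demote→Q1. Q0=[P4] Q1=[P1,P2,P3] Q2=[]
t=6-8: P4@Q0 runs 2, rem=2, quantum used, demote→Q1. Q0=[] Q1=[P1,P2,P3,P4] Q2=[]
t=8-11: P1@Q1 runs 3, rem=8, I/O yield, promote→Q0. Q0=[P1] Q1=[P2,P3,P4] Q2=[]
t=11-13: P1@Q0 runs 2, rem=6, quantum used, demote→Q1. Q0=[] Q1=[P2,P3,P4,P1] Q2=[]
t=13-19: P2@Q1 runs 6, rem=3, quantum used, demote→Q2. Q0=[] Q1=[P3,P4,P1] Q2=[P2]
t=19-25: P3@Q1 runs 6, rem=5, quantum used, demote→Q2. Q0=[] Q1=[P4,P1] Q2=[P2,P3]
t=25-27: P4@Q1 runs 2, rem=0, completes. Q0=[] Q1=[P1] Q2=[P2,P3]
t=27-30: P1@Q1 runs 3, rem=3, I/O yield, promote→Q0. Q0=[P1] Q1=[] Q2=[P2,P3]
t=30-32: P1@Q0 runs 2, rem=1, quantum used, demote→Q1. Q0=[] Q1=[P1] Q2=[P2,P3]
t=32-33: P1@Q1 runs 1, rem=0, completes. Q0=[] Q1=[] Q2=[P2,P3]
t=33-36: P2@Q2 runs 3, rem=0, completes. Q0=[] Q1=[] Q2=[P3]
t=36-41: P3@Q2 runs 5, rem=0, completes. Q0=[] Q1=[] Q2=[]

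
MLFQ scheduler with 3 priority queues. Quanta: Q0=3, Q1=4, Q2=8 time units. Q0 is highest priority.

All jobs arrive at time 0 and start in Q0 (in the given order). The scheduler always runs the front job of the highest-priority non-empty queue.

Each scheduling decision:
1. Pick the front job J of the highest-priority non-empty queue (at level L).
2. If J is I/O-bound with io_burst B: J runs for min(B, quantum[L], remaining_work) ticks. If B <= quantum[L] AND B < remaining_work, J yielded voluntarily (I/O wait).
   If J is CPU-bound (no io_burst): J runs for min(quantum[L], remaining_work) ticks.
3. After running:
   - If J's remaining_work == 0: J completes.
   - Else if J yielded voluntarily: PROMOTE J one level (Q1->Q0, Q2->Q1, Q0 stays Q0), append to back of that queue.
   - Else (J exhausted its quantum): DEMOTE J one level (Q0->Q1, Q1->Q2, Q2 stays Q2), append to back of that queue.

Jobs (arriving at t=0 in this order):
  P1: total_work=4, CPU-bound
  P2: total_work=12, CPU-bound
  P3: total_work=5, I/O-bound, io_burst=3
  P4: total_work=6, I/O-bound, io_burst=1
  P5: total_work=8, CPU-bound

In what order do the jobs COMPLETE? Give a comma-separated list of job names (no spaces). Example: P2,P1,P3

Answer: P3,P4,P1,P2,P5

Derivation:
t=0-3: P1@Q0 runs 3, rem=1, quantum used, demote→Q1. Q0=[P2,P3,P4,P5] Q1=[P1] Q2=[]
t=3-6: P2@Q0 runs 3, rem=9, quantum used, demote→Q1. Q0=[P3,P4,P5] Q1=[P1,P2] Q2=[]
t=6-9: P3@Q0 runs 3, rem=2, I/O yield, promote→Q0. Q0=[P4,P5,P3] Q1=[P1,P2] Q2=[]
t=9-10: P4@Q0 runs 1, rem=5, I/O yield, promote→Q0. Q0=[P5,P3,P4] Q1=[P1,P2] Q2=[]
t=10-13: P5@Q0 runs 3, rem=5, quantum used, demote→Q1. Q0=[P3,P4] Q1=[P1,P2,P5] Q2=[]
t=13-15: P3@Q0 runs 2, rem=0, completes. Q0=[P4] Q1=[P1,P2,P5] Q2=[]
t=15-16: P4@Q0 runs 1, rem=4, I/O yield, promote→Q0. Q0=[P4] Q1=[P1,P2,P5] Q2=[]
t=16-17: P4@Q0 runs 1, rem=3, I/O yield, promote→Q0. Q0=[P4] Q1=[P1,P2,P5] Q2=[]
t=17-18: P4@Q0 runs 1, rem=2, I/O yield, promote→Q0. Q0=[P4] Q1=[P1,P2,P5] Q2=[]
t=18-19: P4@Q0 runs 1, rem=1, I/O yield, promote→Q0. Q0=[P4] Q1=[P1,P2,P5] Q2=[]
t=19-20: P4@Q0 runs 1, rem=0, completes. Q0=[] Q1=[P1,P2,P5] Q2=[]
t=20-21: P1@Q1 runs 1, rem=0, completes. Q0=[] Q1=[P2,P5] Q2=[]
t=21-25: P2@Q1 runs 4, rem=5, quantum used, demote→Q2. Q0=[] Q1=[P5] Q2=[P2]
t=25-29: P5@Q1 runs 4, rem=1, quantum used, demote→Q2. Q0=[] Q1=[] Q2=[P2,P5]
t=29-34: P2@Q2 runs 5, rem=0, completes. Q0=[] Q1=[] Q2=[P5]
t=34-35: P5@Q2 runs 1, rem=0, completes. Q0=[] Q1=[] Q2=[]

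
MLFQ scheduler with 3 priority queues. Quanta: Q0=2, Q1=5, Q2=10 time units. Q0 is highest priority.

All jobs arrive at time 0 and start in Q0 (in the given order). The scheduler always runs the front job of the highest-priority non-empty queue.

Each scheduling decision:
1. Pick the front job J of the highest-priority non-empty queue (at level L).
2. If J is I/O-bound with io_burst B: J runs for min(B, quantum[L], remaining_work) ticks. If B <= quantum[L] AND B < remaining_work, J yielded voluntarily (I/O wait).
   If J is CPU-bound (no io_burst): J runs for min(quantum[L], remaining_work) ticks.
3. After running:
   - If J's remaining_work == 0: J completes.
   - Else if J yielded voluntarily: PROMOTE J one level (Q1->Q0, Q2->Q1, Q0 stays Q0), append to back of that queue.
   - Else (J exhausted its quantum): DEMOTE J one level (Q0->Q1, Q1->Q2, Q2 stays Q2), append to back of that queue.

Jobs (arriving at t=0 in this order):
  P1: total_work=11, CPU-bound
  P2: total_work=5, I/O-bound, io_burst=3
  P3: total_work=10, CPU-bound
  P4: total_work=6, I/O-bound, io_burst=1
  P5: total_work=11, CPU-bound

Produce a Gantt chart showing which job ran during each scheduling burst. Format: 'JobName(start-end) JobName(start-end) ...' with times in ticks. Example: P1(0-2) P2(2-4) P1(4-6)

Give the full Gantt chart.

t=0-2: P1@Q0 runs 2, rem=9, quantum used, demote→Q1. Q0=[P2,P3,P4,P5] Q1=[P1] Q2=[]
t=2-4: P2@Q0 runs 2, rem=3, quantum used, demote→Q1. Q0=[P3,P4,P5] Q1=[P1,P2] Q2=[]
t=4-6: P3@Q0 runs 2, rem=8, quantum used, demote→Q1. Q0=[P4,P5] Q1=[P1,P2,P3] Q2=[]
t=6-7: P4@Q0 runs 1, rem=5, I/O yield, promote→Q0. Q0=[P5,P4] Q1=[P1,P2,P3] Q2=[]
t=7-9: P5@Q0 runs 2, rem=9, quantum used, demote→Q1. Q0=[P4] Q1=[P1,P2,P3,P5] Q2=[]
t=9-10: P4@Q0 runs 1, rem=4, I/O yield, promote→Q0. Q0=[P4] Q1=[P1,P2,P3,P5] Q2=[]
t=10-11: P4@Q0 runs 1, rem=3, I/O yield, promote→Q0. Q0=[P4] Q1=[P1,P2,P3,P5] Q2=[]
t=11-12: P4@Q0 runs 1, rem=2, I/O yield, promote→Q0. Q0=[P4] Q1=[P1,P2,P3,P5] Q2=[]
t=12-13: P4@Q0 runs 1, rem=1, I/O yield, promote→Q0. Q0=[P4] Q1=[P1,P2,P3,P5] Q2=[]
t=13-14: P4@Q0 runs 1, rem=0, completes. Q0=[] Q1=[P1,P2,P3,P5] Q2=[]
t=14-19: P1@Q1 runs 5, rem=4, quantum used, demote→Q2. Q0=[] Q1=[P2,P3,P5] Q2=[P1]
t=19-22: P2@Q1 runs 3, rem=0, completes. Q0=[] Q1=[P3,P5] Q2=[P1]
t=22-27: P3@Q1 runs 5, rem=3, quantum used, demote→Q2. Q0=[] Q1=[P5] Q2=[P1,P3]
t=27-32: P5@Q1 runs 5, rem=4, quantum used, demote→Q2. Q0=[] Q1=[] Q2=[P1,P3,P5]
t=32-36: P1@Q2 runs 4, rem=0, completes. Q0=[] Q1=[] Q2=[P3,P5]
t=36-39: P3@Q2 runs 3, rem=0, completes. Q0=[] Q1=[] Q2=[P5]
t=39-43: P5@Q2 runs 4, rem=0, completes. Q0=[] Q1=[] Q2=[]

Answer: P1(0-2) P2(2-4) P3(4-6) P4(6-7) P5(7-9) P4(9-10) P4(10-11) P4(11-12) P4(12-13) P4(13-14) P1(14-19) P2(19-22) P3(22-27) P5(27-32) P1(32-36) P3(36-39) P5(39-43)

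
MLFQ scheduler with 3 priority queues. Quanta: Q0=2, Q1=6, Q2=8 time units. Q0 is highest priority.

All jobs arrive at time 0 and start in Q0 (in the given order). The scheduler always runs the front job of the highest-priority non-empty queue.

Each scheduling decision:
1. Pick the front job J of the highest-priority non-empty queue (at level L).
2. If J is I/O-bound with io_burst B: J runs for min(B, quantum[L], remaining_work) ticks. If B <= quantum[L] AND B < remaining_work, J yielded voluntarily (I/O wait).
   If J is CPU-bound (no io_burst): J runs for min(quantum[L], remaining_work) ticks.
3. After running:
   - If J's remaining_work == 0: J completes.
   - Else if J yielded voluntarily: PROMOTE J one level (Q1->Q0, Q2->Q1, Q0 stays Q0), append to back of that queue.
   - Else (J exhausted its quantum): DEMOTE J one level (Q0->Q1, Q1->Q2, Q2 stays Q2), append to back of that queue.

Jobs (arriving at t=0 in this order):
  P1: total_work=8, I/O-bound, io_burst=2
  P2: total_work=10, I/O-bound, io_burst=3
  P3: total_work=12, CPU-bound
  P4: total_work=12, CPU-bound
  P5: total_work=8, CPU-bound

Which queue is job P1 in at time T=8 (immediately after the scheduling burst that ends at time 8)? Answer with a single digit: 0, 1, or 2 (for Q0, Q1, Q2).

Answer: 0

Derivation:
t=0-2: P1@Q0 runs 2, rem=6, I/O yield, promote→Q0. Q0=[P2,P3,P4,P5,P1] Q1=[] Q2=[]
t=2-4: P2@Q0 runs 2, rem=8, quantum used, demote→Q1. Q0=[P3,P4,P5,P1] Q1=[P2] Q2=[]
t=4-6: P3@Q0 runs 2, rem=10, quantum used, demote→Q1. Q0=[P4,P5,P1] Q1=[P2,P3] Q2=[]
t=6-8: P4@Q0 runs 2, rem=10, quantum used, demote→Q1. Q0=[P5,P1] Q1=[P2,P3,P4] Q2=[]
t=8-10: P5@Q0 runs 2, rem=6, quantum used, demote→Q1. Q0=[P1] Q1=[P2,P3,P4,P5] Q2=[]
t=10-12: P1@Q0 runs 2, rem=4, I/O yield, promote→Q0. Q0=[P1] Q1=[P2,P3,P4,P5] Q2=[]
t=12-14: P1@Q0 runs 2, rem=2, I/O yield, promote→Q0. Q0=[P1] Q1=[P2,P3,P4,P5] Q2=[]
t=14-16: P1@Q0 runs 2, rem=0, completes. Q0=[] Q1=[P2,P3,P4,P5] Q2=[]
t=16-19: P2@Q1 runs 3, rem=5, I/O yield, promote→Q0. Q0=[P2] Q1=[P3,P4,P5] Q2=[]
t=19-21: P2@Q0 runs 2, rem=3, quantum used, demote→Q1. Q0=[] Q1=[P3,P4,P5,P2] Q2=[]
t=21-27: P3@Q1 runs 6, rem=4, quantum used, demote→Q2. Q0=[] Q1=[P4,P5,P2] Q2=[P3]
t=27-33: P4@Q1 runs 6, rem=4, quantum used, demote→Q2. Q0=[] Q1=[P5,P2] Q2=[P3,P4]
t=33-39: P5@Q1 runs 6, rem=0, completes. Q0=[] Q1=[P2] Q2=[P3,P4]
t=39-42: P2@Q1 runs 3, rem=0, completes. Q0=[] Q1=[] Q2=[P3,P4]
t=42-46: P3@Q2 runs 4, rem=0, completes. Q0=[] Q1=[] Q2=[P4]
t=46-50: P4@Q2 runs 4, rem=0, completes. Q0=[] Q1=[] Q2=[]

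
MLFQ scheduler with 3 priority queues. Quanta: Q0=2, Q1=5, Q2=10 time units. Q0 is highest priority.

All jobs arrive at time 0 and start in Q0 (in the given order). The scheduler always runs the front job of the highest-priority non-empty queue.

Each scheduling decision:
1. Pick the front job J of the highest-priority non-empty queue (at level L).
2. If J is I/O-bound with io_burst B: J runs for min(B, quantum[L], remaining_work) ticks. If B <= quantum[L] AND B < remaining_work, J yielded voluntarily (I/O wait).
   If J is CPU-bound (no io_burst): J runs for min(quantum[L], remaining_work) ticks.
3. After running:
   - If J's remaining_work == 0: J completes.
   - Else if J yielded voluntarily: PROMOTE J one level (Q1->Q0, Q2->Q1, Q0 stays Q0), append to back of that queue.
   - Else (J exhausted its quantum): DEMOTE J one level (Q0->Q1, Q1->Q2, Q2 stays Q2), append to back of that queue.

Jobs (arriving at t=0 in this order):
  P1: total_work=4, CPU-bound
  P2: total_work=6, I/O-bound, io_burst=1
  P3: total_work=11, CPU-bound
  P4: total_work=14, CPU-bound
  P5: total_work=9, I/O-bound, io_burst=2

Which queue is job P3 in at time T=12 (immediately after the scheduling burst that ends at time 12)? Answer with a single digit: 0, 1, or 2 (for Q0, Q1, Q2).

Answer: 1

Derivation:
t=0-2: P1@Q0 runs 2, rem=2, quantum used, demote→Q1. Q0=[P2,P3,P4,P5] Q1=[P1] Q2=[]
t=2-3: P2@Q0 runs 1, rem=5, I/O yield, promote→Q0. Q0=[P3,P4,P5,P2] Q1=[P1] Q2=[]
t=3-5: P3@Q0 runs 2, rem=9, quantum used, demote→Q1. Q0=[P4,P5,P2] Q1=[P1,P3] Q2=[]
t=5-7: P4@Q0 runs 2, rem=12, quantum used, demote→Q1. Q0=[P5,P2] Q1=[P1,P3,P4] Q2=[]
t=7-9: P5@Q0 runs 2, rem=7, I/O yield, promote→Q0. Q0=[P2,P5] Q1=[P1,P3,P4] Q2=[]
t=9-10: P2@Q0 runs 1, rem=4, I/O yield, promote→Q0. Q0=[P5,P2] Q1=[P1,P3,P4] Q2=[]
t=10-12: P5@Q0 runs 2, rem=5, I/O yield, promote→Q0. Q0=[P2,P5] Q1=[P1,P3,P4] Q2=[]
t=12-13: P2@Q0 runs 1, rem=3, I/O yield, promote→Q0. Q0=[P5,P2] Q1=[P1,P3,P4] Q2=[]
t=13-15: P5@Q0 runs 2, rem=3, I/O yield, promote→Q0. Q0=[P2,P5] Q1=[P1,P3,P4] Q2=[]
t=15-16: P2@Q0 runs 1, rem=2, I/O yield, promote→Q0. Q0=[P5,P2] Q1=[P1,P3,P4] Q2=[]
t=16-18: P5@Q0 runs 2, rem=1, I/O yield, promote→Q0. Q0=[P2,P5] Q1=[P1,P3,P4] Q2=[]
t=18-19: P2@Q0 runs 1, rem=1, I/O yield, promote→Q0. Q0=[P5,P2] Q1=[P1,P3,P4] Q2=[]
t=19-20: P5@Q0 runs 1, rem=0, completes. Q0=[P2] Q1=[P1,P3,P4] Q2=[]
t=20-21: P2@Q0 runs 1, rem=0, completes. Q0=[] Q1=[P1,P3,P4] Q2=[]
t=21-23: P1@Q1 runs 2, rem=0, completes. Q0=[] Q1=[P3,P4] Q2=[]
t=23-28: P3@Q1 runs 5, rem=4, quantum used, demote→Q2. Q0=[] Q1=[P4] Q2=[P3]
t=28-33: P4@Q1 runs 5, rem=7, quantum used, demote→Q2. Q0=[] Q1=[] Q2=[P3,P4]
t=33-37: P3@Q2 runs 4, rem=0, completes. Q0=[] Q1=[] Q2=[P4]
t=37-44: P4@Q2 runs 7, rem=0, completes. Q0=[] Q1=[] Q2=[]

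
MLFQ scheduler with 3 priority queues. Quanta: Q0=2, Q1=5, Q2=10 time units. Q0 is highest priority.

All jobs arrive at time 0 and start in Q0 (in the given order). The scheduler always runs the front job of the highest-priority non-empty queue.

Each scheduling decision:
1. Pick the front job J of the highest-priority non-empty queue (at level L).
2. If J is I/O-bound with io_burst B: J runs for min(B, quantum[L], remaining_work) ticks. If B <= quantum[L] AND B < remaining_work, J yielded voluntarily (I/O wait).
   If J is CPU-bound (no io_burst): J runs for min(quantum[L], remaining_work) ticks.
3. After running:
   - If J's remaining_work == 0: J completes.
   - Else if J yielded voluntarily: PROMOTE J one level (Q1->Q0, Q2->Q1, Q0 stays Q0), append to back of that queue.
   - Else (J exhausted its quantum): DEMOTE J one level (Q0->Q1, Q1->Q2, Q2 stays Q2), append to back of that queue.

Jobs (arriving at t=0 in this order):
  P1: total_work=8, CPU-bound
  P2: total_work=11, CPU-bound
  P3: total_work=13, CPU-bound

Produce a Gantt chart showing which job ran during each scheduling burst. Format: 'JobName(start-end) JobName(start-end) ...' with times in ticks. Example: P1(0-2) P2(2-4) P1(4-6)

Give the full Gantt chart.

Answer: P1(0-2) P2(2-4) P3(4-6) P1(6-11) P2(11-16) P3(16-21) P1(21-22) P2(22-26) P3(26-32)

Derivation:
t=0-2: P1@Q0 runs 2, rem=6, quantum used, demote→Q1. Q0=[P2,P3] Q1=[P1] Q2=[]
t=2-4: P2@Q0 runs 2, rem=9, quantum used, demote→Q1. Q0=[P3] Q1=[P1,P2] Q2=[]
t=4-6: P3@Q0 runs 2, rem=11, quantum used, demote→Q1. Q0=[] Q1=[P1,P2,P3] Q2=[]
t=6-11: P1@Q1 runs 5, rem=1, quantum used, demote→Q2. Q0=[] Q1=[P2,P3] Q2=[P1]
t=11-16: P2@Q1 runs 5, rem=4, quantum used, demote→Q2. Q0=[] Q1=[P3] Q2=[P1,P2]
t=16-21: P3@Q1 runs 5, rem=6, quantum used, demote→Q2. Q0=[] Q1=[] Q2=[P1,P2,P3]
t=21-22: P1@Q2 runs 1, rem=0, completes. Q0=[] Q1=[] Q2=[P2,P3]
t=22-26: P2@Q2 runs 4, rem=0, completes. Q0=[] Q1=[] Q2=[P3]
t=26-32: P3@Q2 runs 6, rem=0, completes. Q0=[] Q1=[] Q2=[]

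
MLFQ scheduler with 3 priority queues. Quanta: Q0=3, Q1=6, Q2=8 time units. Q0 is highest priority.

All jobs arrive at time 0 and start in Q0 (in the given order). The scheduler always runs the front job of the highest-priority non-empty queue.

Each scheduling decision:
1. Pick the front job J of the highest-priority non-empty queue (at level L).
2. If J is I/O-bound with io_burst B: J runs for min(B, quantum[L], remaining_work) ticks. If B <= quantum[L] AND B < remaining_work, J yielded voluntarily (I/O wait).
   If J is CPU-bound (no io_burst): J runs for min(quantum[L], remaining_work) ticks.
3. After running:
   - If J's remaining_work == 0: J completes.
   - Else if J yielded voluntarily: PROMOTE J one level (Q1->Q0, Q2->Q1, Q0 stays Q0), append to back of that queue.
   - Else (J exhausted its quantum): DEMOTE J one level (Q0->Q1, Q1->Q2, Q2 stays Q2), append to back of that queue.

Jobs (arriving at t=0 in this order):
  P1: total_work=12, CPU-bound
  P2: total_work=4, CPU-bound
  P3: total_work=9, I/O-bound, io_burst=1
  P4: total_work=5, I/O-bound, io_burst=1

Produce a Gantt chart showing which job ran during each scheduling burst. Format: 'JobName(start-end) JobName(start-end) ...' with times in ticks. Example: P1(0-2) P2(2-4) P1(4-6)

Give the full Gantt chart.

t=0-3: P1@Q0 runs 3, rem=9, quantum used, demote→Q1. Q0=[P2,P3,P4] Q1=[P1] Q2=[]
t=3-6: P2@Q0 runs 3, rem=1, quantum used, demote→Q1. Q0=[P3,P4] Q1=[P1,P2] Q2=[]
t=6-7: P3@Q0 runs 1, rem=8, I/O yield, promote→Q0. Q0=[P4,P3] Q1=[P1,P2] Q2=[]
t=7-8: P4@Q0 runs 1, rem=4, I/O yield, promote→Q0. Q0=[P3,P4] Q1=[P1,P2] Q2=[]
t=8-9: P3@Q0 runs 1, rem=7, I/O yield, promote→Q0. Q0=[P4,P3] Q1=[P1,P2] Q2=[]
t=9-10: P4@Q0 runs 1, rem=3, I/O yield, promote→Q0. Q0=[P3,P4] Q1=[P1,P2] Q2=[]
t=10-11: P3@Q0 runs 1, rem=6, I/O yield, promote→Q0. Q0=[P4,P3] Q1=[P1,P2] Q2=[]
t=11-12: P4@Q0 runs 1, rem=2, I/O yield, promote→Q0. Q0=[P3,P4] Q1=[P1,P2] Q2=[]
t=12-13: P3@Q0 runs 1, rem=5, I/O yield, promote→Q0. Q0=[P4,P3] Q1=[P1,P2] Q2=[]
t=13-14: P4@Q0 runs 1, rem=1, I/O yield, promote→Q0. Q0=[P3,P4] Q1=[P1,P2] Q2=[]
t=14-15: P3@Q0 runs 1, rem=4, I/O yield, promote→Q0. Q0=[P4,P3] Q1=[P1,P2] Q2=[]
t=15-16: P4@Q0 runs 1, rem=0, completes. Q0=[P3] Q1=[P1,P2] Q2=[]
t=16-17: P3@Q0 runs 1, rem=3, I/O yield, promote→Q0. Q0=[P3] Q1=[P1,P2] Q2=[]
t=17-18: P3@Q0 runs 1, rem=2, I/O yield, promote→Q0. Q0=[P3] Q1=[P1,P2] Q2=[]
t=18-19: P3@Q0 runs 1, rem=1, I/O yield, promote→Q0. Q0=[P3] Q1=[P1,P2] Q2=[]
t=19-20: P3@Q0 runs 1, rem=0, completes. Q0=[] Q1=[P1,P2] Q2=[]
t=20-26: P1@Q1 runs 6, rem=3, quantum used, demote→Q2. Q0=[] Q1=[P2] Q2=[P1]
t=26-27: P2@Q1 runs 1, rem=0, completes. Q0=[] Q1=[] Q2=[P1]
t=27-30: P1@Q2 runs 3, rem=0, completes. Q0=[] Q1=[] Q2=[]

Answer: P1(0-3) P2(3-6) P3(6-7) P4(7-8) P3(8-9) P4(9-10) P3(10-11) P4(11-12) P3(12-13) P4(13-14) P3(14-15) P4(15-16) P3(16-17) P3(17-18) P3(18-19) P3(19-20) P1(20-26) P2(26-27) P1(27-30)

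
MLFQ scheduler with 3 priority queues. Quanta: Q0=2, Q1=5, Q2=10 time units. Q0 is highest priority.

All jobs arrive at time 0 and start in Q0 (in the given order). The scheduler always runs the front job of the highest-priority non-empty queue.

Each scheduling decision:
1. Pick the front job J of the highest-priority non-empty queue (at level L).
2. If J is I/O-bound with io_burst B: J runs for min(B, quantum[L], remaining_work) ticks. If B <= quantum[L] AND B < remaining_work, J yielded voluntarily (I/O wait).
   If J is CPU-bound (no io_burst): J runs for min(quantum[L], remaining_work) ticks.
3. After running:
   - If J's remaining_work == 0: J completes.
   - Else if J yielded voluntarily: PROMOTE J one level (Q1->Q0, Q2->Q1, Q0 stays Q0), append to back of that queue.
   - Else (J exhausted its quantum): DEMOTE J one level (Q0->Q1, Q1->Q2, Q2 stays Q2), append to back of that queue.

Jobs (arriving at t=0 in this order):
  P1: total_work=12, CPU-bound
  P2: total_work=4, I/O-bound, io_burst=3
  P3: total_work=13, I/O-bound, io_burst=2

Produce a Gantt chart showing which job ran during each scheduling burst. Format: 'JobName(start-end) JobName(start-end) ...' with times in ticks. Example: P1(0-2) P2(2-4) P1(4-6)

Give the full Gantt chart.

t=0-2: P1@Q0 runs 2, rem=10, quantum used, demote→Q1. Q0=[P2,P3] Q1=[P1] Q2=[]
t=2-4: P2@Q0 runs 2, rem=2, quantum used, demote→Q1. Q0=[P3] Q1=[P1,P2] Q2=[]
t=4-6: P3@Q0 runs 2, rem=11, I/O yield, promote→Q0. Q0=[P3] Q1=[P1,P2] Q2=[]
t=6-8: P3@Q0 runs 2, rem=9, I/O yield, promote→Q0. Q0=[P3] Q1=[P1,P2] Q2=[]
t=8-10: P3@Q0 runs 2, rem=7, I/O yield, promote→Q0. Q0=[P3] Q1=[P1,P2] Q2=[]
t=10-12: P3@Q0 runs 2, rem=5, I/O yield, promote→Q0. Q0=[P3] Q1=[P1,P2] Q2=[]
t=12-14: P3@Q0 runs 2, rem=3, I/O yield, promote→Q0. Q0=[P3] Q1=[P1,P2] Q2=[]
t=14-16: P3@Q0 runs 2, rem=1, I/O yield, promote→Q0. Q0=[P3] Q1=[P1,P2] Q2=[]
t=16-17: P3@Q0 runs 1, rem=0, completes. Q0=[] Q1=[P1,P2] Q2=[]
t=17-22: P1@Q1 runs 5, rem=5, quantum used, demote→Q2. Q0=[] Q1=[P2] Q2=[P1]
t=22-24: P2@Q1 runs 2, rem=0, completes. Q0=[] Q1=[] Q2=[P1]
t=24-29: P1@Q2 runs 5, rem=0, completes. Q0=[] Q1=[] Q2=[]

Answer: P1(0-2) P2(2-4) P3(4-6) P3(6-8) P3(8-10) P3(10-12) P3(12-14) P3(14-16) P3(16-17) P1(17-22) P2(22-24) P1(24-29)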